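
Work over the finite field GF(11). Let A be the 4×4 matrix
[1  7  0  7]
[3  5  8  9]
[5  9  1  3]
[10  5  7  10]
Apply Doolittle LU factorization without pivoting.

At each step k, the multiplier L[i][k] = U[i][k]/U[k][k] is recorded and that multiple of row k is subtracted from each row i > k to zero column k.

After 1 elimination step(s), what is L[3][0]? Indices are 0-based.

Step 1: pivot at (0,0) is 1.
  row1 ← row1 − (3)·row0  ⇒  L[1][0]=3, U row1=(0, 6, 8, 10)
  row2 ← row2 − (5)·row0  ⇒  L[2][0]=5, U row2=(0, 7, 1, 1)
  row3 ← row3 − (10)·row0  ⇒  L[3][0]=10, U row3=(0, 1, 7, 6)

L[3][0] = 10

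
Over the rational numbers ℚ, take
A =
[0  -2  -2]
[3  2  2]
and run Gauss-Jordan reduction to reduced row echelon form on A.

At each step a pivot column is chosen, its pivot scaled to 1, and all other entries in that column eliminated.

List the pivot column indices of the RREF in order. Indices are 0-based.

step 1: exchange rows 0,1
step 1: normalize row 0 (÷3) = (1, 2/3, 2/3)
step 2: normalize row 1 (÷-2) = (0, 1, 1)
  row 0: subtract 2/3×row1 = (1, 0, 0)

pivot columns: 0, 1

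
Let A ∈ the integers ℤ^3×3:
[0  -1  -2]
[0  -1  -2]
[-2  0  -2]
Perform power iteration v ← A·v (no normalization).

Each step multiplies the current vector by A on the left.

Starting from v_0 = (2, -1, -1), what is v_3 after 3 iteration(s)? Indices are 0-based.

v_0 = (2, -1, -1).
v_1 = A·v_0 = (3, 3, -2).
v_2 = A·v_1 = (1, 1, -2).
v_3 = A·v_2 = (3, 3, 2).

v_3 = (3, 3, 2)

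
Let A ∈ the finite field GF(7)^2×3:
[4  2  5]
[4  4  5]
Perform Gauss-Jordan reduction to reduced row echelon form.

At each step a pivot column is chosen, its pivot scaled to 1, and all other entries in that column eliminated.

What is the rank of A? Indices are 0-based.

rank = 2

pivot(0,0)=4: scale R0 → (1, 4, 3)
  clear (1,0): R1 −= (4)R0 → (0, 2, 0)
pivot(1,1)=2: scale R1 → (0, 1, 0)
  clear (0,1): R0 −= (4)R1 → (1, 0, 3)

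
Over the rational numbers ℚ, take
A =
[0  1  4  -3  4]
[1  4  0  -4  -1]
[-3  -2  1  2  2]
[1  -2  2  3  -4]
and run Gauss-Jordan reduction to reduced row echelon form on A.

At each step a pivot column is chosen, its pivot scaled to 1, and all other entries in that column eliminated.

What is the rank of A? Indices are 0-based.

[1] R0 <-> R1
[1] R0 /= 1  ⇒  (1, 4, 0, -4, -1)
     R2 -= -3·R0  ⇒  (0, 10, 1, -10, -1)
     R3 -= 1·R0  ⇒  (0, -6, 2, 7, -3)
[2] R1 /= 1  ⇒  (0, 1, 4, -3, 4)
     R0 -= 4·R1  ⇒  (1, 0, -16, 8, -17)
     R2 -= 10·R1  ⇒  (0, 0, -39, 20, -41)
     R3 -= -6·R1  ⇒  (0, 0, 26, -11, 21)
[3] R2 /= -39  ⇒  (0, 0, 1, -20/39, 41/39)
     R0 -= -16·R2  ⇒  (1, 0, 0, -8/39, -7/39)
     R1 -= 4·R2  ⇒  (0, 1, 0, -37/39, -8/39)
     R3 -= 26·R2  ⇒  (0, 0, 0, 7/3, -19/3)
[4] R3 /= 7/3  ⇒  (0, 0, 0, 1, -19/7)
     R0 -= -8/39·R3  ⇒  (1, 0, 0, 0, -67/91)
     R1 -= -37/39·R3  ⇒  (0, 1, 0, 0, -253/91)
     R2 -= -20/39·R3  ⇒  (0, 0, 1, 0, -31/91)

rank = 4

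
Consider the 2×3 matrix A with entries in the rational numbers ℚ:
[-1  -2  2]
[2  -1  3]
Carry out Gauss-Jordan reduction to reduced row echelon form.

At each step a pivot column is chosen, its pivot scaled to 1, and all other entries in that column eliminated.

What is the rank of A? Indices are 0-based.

pivot(0,0)=-1: scale R0 → (1, 2, -2)
  clear (1,0): R1 −= (2)R0 → (0, -5, 7)
pivot(1,1)=-5: scale R1 → (0, 1, -7/5)
  clear (0,1): R0 −= (2)R1 → (1, 0, 4/5)

rank = 2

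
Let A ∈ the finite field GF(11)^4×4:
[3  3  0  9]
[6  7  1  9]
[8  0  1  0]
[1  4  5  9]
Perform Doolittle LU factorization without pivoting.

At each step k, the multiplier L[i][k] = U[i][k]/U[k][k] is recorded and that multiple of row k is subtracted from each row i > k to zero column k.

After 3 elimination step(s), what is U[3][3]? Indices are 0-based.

U[3][3] = 3

[col 0] pivot 3
  R1 -= 2*R0 → (0, 1, 1, 2)  (L[1][0] := 2)
  R2 -= 10*R0 → (0, 3, 1, 9)  (L[2][0] := 10)
  R3 -= 4*R0 → (0, 3, 5, 6)  (L[3][0] := 4)
[col 1] pivot 1
  R2 -= 3*R1 → (0, 0, 9, 3)  (L[2][1] := 3)
  R3 -= 3*R1 → (0, 0, 2, 0)  (L[3][1] := 3)
[col 2] pivot 9
  R3 -= 10*R2 → (0, 0, 0, 3)  (L[3][2] := 10)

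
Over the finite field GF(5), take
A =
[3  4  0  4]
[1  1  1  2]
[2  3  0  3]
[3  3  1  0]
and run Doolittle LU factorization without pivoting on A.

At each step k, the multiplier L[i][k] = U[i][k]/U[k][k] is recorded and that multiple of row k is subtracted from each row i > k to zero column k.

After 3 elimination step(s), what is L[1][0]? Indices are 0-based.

Step 1: pivot at (0,0) is 3.
  row1 ← row1 − (2)·row0  ⇒  L[1][0]=2, U row1=(0, 3, 1, 4)
  row2 ← row2 − (4)·row0  ⇒  L[2][0]=4, U row2=(0, 2, 0, 2)
  row3 ← row3 − (1)·row0  ⇒  L[3][0]=1, U row3=(0, 4, 1, 1)
Step 2: pivot at (1,1) is 3.
  row2 ← row2 − (4)·row1  ⇒  L[2][1]=4, U row2=(0, 0, 1, 1)
  row3 ← row3 − (3)·row1  ⇒  L[3][1]=3, U row3=(0, 0, 3, 4)
Step 3: pivot at (2,2) is 1.
  row3 ← row3 − (3)·row2  ⇒  L[3][2]=3, U row3=(0, 0, 0, 1)

L[1][0] = 2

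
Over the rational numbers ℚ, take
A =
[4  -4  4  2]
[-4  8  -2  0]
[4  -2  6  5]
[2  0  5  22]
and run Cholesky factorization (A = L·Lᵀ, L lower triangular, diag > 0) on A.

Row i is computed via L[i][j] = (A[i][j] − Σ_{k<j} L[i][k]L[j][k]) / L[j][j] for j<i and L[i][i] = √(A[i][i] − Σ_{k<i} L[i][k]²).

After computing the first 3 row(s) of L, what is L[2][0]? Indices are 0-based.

Step 1: L[0][0] = √(4) = 2.
  L[1][0] = (-4) / L[0][0] = -2.
Step 2: L[1][1] = √(4) = 2.
  L[2][0] = (4) / L[0][0] = 2.
  L[2][1] = (2) / L[1][1] = 1.
Step 3: L[2][2] = √(1) = 1.

L[2][0] = 2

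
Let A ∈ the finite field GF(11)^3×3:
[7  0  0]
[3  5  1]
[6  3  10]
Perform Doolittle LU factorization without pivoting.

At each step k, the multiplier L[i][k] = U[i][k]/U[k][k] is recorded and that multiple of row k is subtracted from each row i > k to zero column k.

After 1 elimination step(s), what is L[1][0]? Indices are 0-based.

L[1][0] = 2

[col 0] pivot 7
  R1 -= 2*R0 → (0, 5, 1)  (L[1][0] := 2)
  R2 -= 4*R0 → (0, 3, 10)  (L[2][0] := 4)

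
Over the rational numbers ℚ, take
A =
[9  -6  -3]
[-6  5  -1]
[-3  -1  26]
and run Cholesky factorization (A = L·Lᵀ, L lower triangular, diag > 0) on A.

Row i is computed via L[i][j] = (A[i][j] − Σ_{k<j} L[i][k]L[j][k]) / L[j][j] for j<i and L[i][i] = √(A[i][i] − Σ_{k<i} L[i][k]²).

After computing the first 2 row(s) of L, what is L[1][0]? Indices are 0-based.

Step 1: L[0][0] = √(9) = 3.
  L[1][0] = (-6) / L[0][0] = -2.
Step 2: L[1][1] = √(1) = 1.

L[1][0] = -2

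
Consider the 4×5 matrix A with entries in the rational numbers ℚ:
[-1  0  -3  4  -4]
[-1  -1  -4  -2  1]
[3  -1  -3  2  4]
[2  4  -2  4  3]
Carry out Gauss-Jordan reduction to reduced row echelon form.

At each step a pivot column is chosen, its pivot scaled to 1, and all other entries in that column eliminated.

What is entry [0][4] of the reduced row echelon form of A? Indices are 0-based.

M[0][4] = 53/31

pivot(0,0)=-1: scale R0 → (1, 0, 3, -4, 4)
  clear (1,0): R1 −= (-1)R0 → (0, -1, -1, -6, 5)
  clear (2,0): R2 −= (3)R0 → (0, -1, -12, 14, -8)
  clear (3,0): R3 −= (2)R0 → (0, 4, -8, 12, -5)
pivot(1,1)=-1: scale R1 → (0, 1, 1, 6, -5)
  clear (2,1): R2 −= (-1)R1 → (0, 0, -11, 20, -13)
  clear (3,1): R3 −= (4)R1 → (0, 0, -12, -12, 15)
pivot(2,2)=-11: scale R2 → (0, 0, 1, -20/11, 13/11)
  clear (0,2): R0 −= (3)R2 → (1, 0, 0, 16/11, 5/11)
  clear (1,2): R1 −= (1)R2 → (0, 1, 0, 86/11, -68/11)
  clear (3,2): R3 −= (-12)R2 → (0, 0, 0, -372/11, 321/11)
pivot(3,3)=-372/11: scale R3 → (0, 0, 0, 1, -107/124)
  clear (0,3): R0 −= (16/11)R3 → (1, 0, 0, 0, 53/31)
  clear (1,3): R1 −= (86/11)R3 → (0, 1, 0, 0, 35/62)
  clear (2,3): R2 −= (-20/11)R3 → (0, 0, 1, 0, -12/31)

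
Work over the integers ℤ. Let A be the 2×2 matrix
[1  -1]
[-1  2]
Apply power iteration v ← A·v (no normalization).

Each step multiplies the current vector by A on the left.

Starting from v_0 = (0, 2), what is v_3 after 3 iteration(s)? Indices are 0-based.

v_0 = (0, 2).
v_1 = A·v_0 = (-2, 4).
v_2 = A·v_1 = (-6, 10).
v_3 = A·v_2 = (-16, 26).

v_3 = (-16, 26)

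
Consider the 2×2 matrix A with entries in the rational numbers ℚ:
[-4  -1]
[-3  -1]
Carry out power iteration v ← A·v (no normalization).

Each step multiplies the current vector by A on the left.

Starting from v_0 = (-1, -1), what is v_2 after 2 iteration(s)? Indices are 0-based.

v_2 = (-24, -19)

v_0 = (-1, -1).
v_1 = A·v_0 = (5, 4).
v_2 = A·v_1 = (-24, -19).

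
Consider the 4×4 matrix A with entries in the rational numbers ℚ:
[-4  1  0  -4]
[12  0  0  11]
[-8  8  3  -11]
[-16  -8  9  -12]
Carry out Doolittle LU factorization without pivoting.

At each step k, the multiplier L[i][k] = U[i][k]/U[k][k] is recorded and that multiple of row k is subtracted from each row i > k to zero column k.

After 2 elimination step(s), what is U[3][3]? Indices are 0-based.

U[3][3] = 0

k=0: U[0][0]=-4
  eliminate (1,0): mult=-3, new row 1: (0, 3, 0, -1); set L[1][0]=-3
  eliminate (2,0): mult=2, new row 2: (0, 6, 3, -3); set L[2][0]=2
  eliminate (3,0): mult=4, new row 3: (0, -12, 9, 4); set L[3][0]=4
k=1: U[1][1]=3
  eliminate (2,1): mult=2, new row 2: (0, 0, 3, -1); set L[2][1]=2
  eliminate (3,1): mult=-4, new row 3: (0, 0, 9, 0); set L[3][1]=-4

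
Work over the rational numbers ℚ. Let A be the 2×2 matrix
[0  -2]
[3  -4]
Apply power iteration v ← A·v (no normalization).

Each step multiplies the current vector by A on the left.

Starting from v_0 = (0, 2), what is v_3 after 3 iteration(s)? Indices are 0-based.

v_3 = (-40, -32)

v_0 = (0, 2).
v_1 = A·v_0 = (-4, -8).
v_2 = A·v_1 = (16, 20).
v_3 = A·v_2 = (-40, -32).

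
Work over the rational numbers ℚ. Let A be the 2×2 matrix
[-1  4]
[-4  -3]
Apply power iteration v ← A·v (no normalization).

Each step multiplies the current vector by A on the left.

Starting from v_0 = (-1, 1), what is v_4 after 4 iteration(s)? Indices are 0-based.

v_4 = (383, 145)

v_0 = (-1, 1).
v_1 = A·v_0 = (5, 1).
v_2 = A·v_1 = (-1, -23).
v_3 = A·v_2 = (-91, 73).
v_4 = A·v_3 = (383, 145).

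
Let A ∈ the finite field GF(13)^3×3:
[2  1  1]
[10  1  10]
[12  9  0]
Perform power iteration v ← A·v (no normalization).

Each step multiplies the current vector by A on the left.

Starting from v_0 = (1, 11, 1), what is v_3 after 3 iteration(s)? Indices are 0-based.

v_0 = (1, 11, 1).
v_1 = A·v_0 = (1, 5, 7).
v_2 = A·v_1 = (1, 7, 5).
v_3 = A·v_2 = (1, 2, 10).

v_3 = (1, 2, 10)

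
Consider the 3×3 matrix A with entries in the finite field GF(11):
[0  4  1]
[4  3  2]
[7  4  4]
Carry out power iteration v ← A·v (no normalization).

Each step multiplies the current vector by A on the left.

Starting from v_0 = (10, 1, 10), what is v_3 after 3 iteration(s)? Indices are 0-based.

v_3 = (3, 7, 0)

v_0 = (10, 1, 10).
v_1 = A·v_0 = (3, 8, 4).
v_2 = A·v_1 = (3, 0, 3).
v_3 = A·v_2 = (3, 7, 0).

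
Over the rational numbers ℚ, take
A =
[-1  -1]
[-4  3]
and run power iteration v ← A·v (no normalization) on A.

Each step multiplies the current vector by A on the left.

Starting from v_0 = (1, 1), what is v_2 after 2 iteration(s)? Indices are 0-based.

v_2 = (3, 5)

v_0 = (1, 1).
v_1 = A·v_0 = (-2, -1).
v_2 = A·v_1 = (3, 5).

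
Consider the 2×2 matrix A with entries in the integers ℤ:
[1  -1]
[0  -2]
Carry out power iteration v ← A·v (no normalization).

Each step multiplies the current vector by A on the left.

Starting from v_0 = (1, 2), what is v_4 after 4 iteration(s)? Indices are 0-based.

v_4 = (11, 32)

v_0 = (1, 2).
v_1 = A·v_0 = (-1, -4).
v_2 = A·v_1 = (3, 8).
v_3 = A·v_2 = (-5, -16).
v_4 = A·v_3 = (11, 32).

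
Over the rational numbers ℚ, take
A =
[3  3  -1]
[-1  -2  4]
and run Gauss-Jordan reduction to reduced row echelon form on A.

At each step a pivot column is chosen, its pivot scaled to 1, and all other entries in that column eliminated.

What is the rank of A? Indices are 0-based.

rank = 2

[1] R0 /= 3  ⇒  (1, 1, -1/3)
     R1 -= -1·R0  ⇒  (0, -1, 11/3)
[2] R1 /= -1  ⇒  (0, 1, -11/3)
     R0 -= 1·R1  ⇒  (1, 0, 10/3)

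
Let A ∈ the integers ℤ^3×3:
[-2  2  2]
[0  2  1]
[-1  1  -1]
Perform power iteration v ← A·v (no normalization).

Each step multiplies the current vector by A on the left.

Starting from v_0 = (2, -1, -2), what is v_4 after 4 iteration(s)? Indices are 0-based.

v_4 = (-26, -48, 39)

v_0 = (2, -1, -2).
v_1 = A·v_0 = (-10, -4, -1).
v_2 = A·v_1 = (10, -9, 7).
v_3 = A·v_2 = (-24, -11, -26).
v_4 = A·v_3 = (-26, -48, 39).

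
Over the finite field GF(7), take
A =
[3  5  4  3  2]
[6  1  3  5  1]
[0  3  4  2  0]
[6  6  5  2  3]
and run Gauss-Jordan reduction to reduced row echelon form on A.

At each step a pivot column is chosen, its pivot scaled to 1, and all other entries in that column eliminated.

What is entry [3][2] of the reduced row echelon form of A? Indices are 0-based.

M[3][2] = 0

pivot(0,0)=3: scale R0 → (1, 4, 6, 1, 3)
  clear (1,0): R1 −= (6)R0 → (0, 5, 2, 6, 4)
  clear (3,0): R3 −= (6)R0 → (0, 3, 4, 3, 6)
pivot(1,1)=5: scale R1 → (0, 1, 6, 4, 5)
  clear (0,1): R0 −= (4)R1 → (1, 0, 3, 6, 4)
  clear (2,1): R2 −= (3)R1 → (0, 0, 0, 4, 6)
  clear (3,1): R3 −= (3)R1 → (0, 0, 0, 5, 5)
col 2: no nonzero at/below row 2; advance.
pivot(2,3)=4: scale R2 → (0, 0, 0, 1, 5)
  clear (0,3): R0 −= (6)R2 → (1, 0, 3, 0, 2)
  clear (1,3): R1 −= (4)R2 → (0, 1, 6, 0, 6)
  clear (3,3): R3 −= (5)R2 → (0, 0, 0, 0, 1)
pivot(3,4)=1: scale R3 → (0, 0, 0, 0, 1)
  clear (0,4): R0 −= (2)R3 → (1, 0, 3, 0, 0)
  clear (1,4): R1 −= (6)R3 → (0, 1, 6, 0, 0)
  clear (2,4): R2 −= (5)R3 → (0, 0, 0, 1, 0)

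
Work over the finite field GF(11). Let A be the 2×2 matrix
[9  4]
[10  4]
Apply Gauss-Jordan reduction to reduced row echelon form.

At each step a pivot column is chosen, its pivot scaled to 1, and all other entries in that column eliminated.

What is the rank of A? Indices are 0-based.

step 1: normalize row 0 (÷9) = (1, 9)
  row 1: subtract 10×row0 = (0, 2)
step 2: normalize row 1 (÷2) = (0, 1)
  row 0: subtract 9×row1 = (1, 0)

rank = 2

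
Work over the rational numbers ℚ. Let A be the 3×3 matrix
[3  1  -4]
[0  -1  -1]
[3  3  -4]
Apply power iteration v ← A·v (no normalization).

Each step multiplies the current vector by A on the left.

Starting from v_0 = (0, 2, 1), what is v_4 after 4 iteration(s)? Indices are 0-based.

v_0 = (0, 2, 1).
v_1 = A·v_0 = (-2, -3, 2).
v_2 = A·v_1 = (-17, 1, -23).
v_3 = A·v_2 = (42, 22, 44).
v_4 = A·v_3 = (-28, -66, 16).

v_4 = (-28, -66, 16)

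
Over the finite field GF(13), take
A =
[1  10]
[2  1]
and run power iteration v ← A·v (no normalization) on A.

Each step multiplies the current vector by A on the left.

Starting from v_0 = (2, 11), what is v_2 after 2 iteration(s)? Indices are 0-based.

v_0 = (2, 11).
v_1 = A·v_0 = (8, 2).
v_2 = A·v_1 = (2, 5).

v_2 = (2, 5)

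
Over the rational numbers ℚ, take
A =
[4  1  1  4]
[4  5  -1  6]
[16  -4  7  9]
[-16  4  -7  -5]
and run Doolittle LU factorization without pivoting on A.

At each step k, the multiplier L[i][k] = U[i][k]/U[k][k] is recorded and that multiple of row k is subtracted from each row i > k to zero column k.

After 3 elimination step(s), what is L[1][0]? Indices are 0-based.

L[1][0] = 1

k=0: U[0][0]=4
  eliminate (1,0): mult=1, new row 1: (0, 4, -2, 2); set L[1][0]=1
  eliminate (2,0): mult=4, new row 2: (0, -8, 3, -7); set L[2][0]=4
  eliminate (3,0): mult=-4, new row 3: (0, 8, -3, 11); set L[3][0]=-4
k=1: U[1][1]=4
  eliminate (2,1): mult=-2, new row 2: (0, 0, -1, -3); set L[2][1]=-2
  eliminate (3,1): mult=2, new row 3: (0, 0, 1, 7); set L[3][1]=2
k=2: U[2][2]=-1
  eliminate (3,2): mult=-1, new row 3: (0, 0, 0, 4); set L[3][2]=-1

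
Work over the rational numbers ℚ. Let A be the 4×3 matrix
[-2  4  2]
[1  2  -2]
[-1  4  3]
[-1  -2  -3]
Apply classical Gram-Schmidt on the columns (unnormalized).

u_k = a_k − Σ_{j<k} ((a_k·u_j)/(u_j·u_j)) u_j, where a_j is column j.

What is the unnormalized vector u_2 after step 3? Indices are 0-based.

u_2 = (-5/9, -145/54, 20/27, -125/54)

Step 1: u_0 = a_0 = (-2, 1, -1, -1).
Step 2: u_1 = a_1 − (-8/7)·u_0 = (12/7, 22/7, 20/7, -22/7).
Step 3: u_2 = a_2 − (-6/7)·u_0 − (53/108)·u_1 = (-5/9, -145/54, 20/27, -125/54).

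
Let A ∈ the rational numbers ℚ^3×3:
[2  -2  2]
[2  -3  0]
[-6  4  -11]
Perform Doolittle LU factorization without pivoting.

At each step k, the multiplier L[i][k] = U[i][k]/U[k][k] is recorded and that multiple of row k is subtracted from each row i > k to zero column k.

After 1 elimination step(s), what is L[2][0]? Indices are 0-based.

Step 1: pivot at (0,0) is 2.
  row1 ← row1 − (1)·row0  ⇒  L[1][0]=1, U row1=(0, -1, -2)
  row2 ← row2 − (-3)·row0  ⇒  L[2][0]=-3, U row2=(0, -2, -5)

L[2][0] = -3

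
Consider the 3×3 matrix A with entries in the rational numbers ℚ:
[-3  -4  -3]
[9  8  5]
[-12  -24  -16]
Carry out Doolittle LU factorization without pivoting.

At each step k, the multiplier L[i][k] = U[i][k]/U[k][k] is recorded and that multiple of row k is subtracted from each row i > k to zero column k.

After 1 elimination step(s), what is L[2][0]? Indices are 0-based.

k=0: U[0][0]=-3
  eliminate (1,0): mult=-3, new row 1: (0, -4, -4); set L[1][0]=-3
  eliminate (2,0): mult=4, new row 2: (0, -8, -4); set L[2][0]=4

L[2][0] = 4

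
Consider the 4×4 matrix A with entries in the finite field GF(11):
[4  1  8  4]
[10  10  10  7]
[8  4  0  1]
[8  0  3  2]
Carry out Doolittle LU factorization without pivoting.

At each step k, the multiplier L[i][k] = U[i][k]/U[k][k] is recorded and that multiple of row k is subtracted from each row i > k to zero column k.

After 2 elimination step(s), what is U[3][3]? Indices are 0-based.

U[3][3] = 2

[col 0] pivot 4
  R1 -= 8*R0 → (0, 2, 1, 8)  (L[1][0] := 8)
  R2 -= 2*R0 → (0, 2, 6, 4)  (L[2][0] := 2)
  R3 -= 2*R0 → (0, 9, 9, 5)  (L[3][0] := 2)
[col 1] pivot 2
  R2 -= 1*R1 → (0, 0, 5, 7)  (L[2][1] := 1)
  R3 -= 10*R1 → (0, 0, 10, 2)  (L[3][1] := 10)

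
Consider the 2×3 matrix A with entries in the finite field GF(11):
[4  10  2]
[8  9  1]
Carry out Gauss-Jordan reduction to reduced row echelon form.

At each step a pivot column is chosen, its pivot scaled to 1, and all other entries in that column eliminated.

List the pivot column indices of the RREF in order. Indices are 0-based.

[1] R0 /= 4  ⇒  (1, 8, 6)
     R1 -= 8·R0  ⇒  (0, 0, 8)
column 1 empty below row 1
[2] R1 /= 8  ⇒  (0, 0, 1)
     R0 -= 6·R1  ⇒  (1, 8, 0)

pivot columns: 0, 2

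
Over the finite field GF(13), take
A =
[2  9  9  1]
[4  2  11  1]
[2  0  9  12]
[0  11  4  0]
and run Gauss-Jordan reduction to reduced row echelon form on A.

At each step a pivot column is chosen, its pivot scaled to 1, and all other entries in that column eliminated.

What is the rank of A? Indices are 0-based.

rank = 4

pivot(0,0)=2: scale R0 → (1, 11, 11, 7)
  clear (1,0): R1 −= (4)R0 → (0, 10, 6, 12)
  clear (2,0): R2 −= (2)R0 → (0, 4, 0, 11)
pivot(1,1)=10: scale R1 → (0, 1, 11, 9)
  clear (0,1): R0 −= (11)R1 → (1, 0, 7, 12)
  clear (2,1): R2 −= (4)R1 → (0, 0, 8, 1)
  clear (3,1): R3 −= (11)R1 → (0, 0, 0, 5)
pivot(2,2)=8: scale R2 → (0, 0, 1, 5)
  clear (0,2): R0 −= (7)R2 → (1, 0, 0, 3)
  clear (1,2): R1 −= (11)R2 → (0, 1, 0, 6)
pivot(3,3)=5: scale R3 → (0, 0, 0, 1)
  clear (0,3): R0 −= (3)R3 → (1, 0, 0, 0)
  clear (1,3): R1 −= (6)R3 → (0, 1, 0, 0)
  clear (2,3): R2 −= (5)R3 → (0, 0, 1, 0)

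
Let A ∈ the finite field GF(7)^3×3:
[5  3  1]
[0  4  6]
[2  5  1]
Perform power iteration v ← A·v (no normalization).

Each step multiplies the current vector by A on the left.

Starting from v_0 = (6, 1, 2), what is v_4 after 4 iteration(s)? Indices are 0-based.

v_0 = (6, 1, 2).
v_1 = A·v_0 = (0, 2, 5).
v_2 = A·v_1 = (4, 3, 1).
v_3 = A·v_2 = (2, 4, 3).
v_4 = A·v_3 = (4, 6, 6).

v_4 = (4, 6, 6)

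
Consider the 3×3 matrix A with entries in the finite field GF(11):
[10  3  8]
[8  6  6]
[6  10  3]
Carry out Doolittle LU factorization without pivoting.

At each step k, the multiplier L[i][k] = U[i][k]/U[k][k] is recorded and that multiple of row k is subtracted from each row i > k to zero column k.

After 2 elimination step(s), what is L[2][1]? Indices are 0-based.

Step 1: pivot at (0,0) is 10.
  row1 ← row1 − (3)·row0  ⇒  L[1][0]=3, U row1=(0, 8, 4)
  row2 ← row2 − (5)·row0  ⇒  L[2][0]=5, U row2=(0, 6, 7)
Step 2: pivot at (1,1) is 8.
  row2 ← row2 − (9)·row1  ⇒  L[2][1]=9, U row2=(0, 0, 4)

L[2][1] = 9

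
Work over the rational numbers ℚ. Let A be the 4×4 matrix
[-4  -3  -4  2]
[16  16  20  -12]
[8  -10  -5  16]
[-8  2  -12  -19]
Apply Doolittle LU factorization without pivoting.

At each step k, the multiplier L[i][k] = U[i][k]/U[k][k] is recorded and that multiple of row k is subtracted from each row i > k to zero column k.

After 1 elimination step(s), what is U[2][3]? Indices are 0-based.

k=0: U[0][0]=-4
  eliminate (1,0): mult=-4, new row 1: (0, 4, 4, -4); set L[1][0]=-4
  eliminate (2,0): mult=-2, new row 2: (0, -16, -13, 20); set L[2][0]=-2
  eliminate (3,0): mult=2, new row 3: (0, 8, -4, -23); set L[3][0]=2

U[2][3] = 20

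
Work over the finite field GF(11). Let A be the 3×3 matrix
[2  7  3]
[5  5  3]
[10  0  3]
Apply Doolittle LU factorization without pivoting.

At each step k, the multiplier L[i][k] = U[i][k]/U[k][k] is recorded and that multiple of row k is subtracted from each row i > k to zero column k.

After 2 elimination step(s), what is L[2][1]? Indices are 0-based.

k=0: U[0][0]=2
  eliminate (1,0): mult=8, new row 1: (0, 4, 1); set L[1][0]=8
  eliminate (2,0): mult=5, new row 2: (0, 9, 10); set L[2][0]=5
k=1: U[1][1]=4
  eliminate (2,1): mult=5, new row 2: (0, 0, 5); set L[2][1]=5

L[2][1] = 5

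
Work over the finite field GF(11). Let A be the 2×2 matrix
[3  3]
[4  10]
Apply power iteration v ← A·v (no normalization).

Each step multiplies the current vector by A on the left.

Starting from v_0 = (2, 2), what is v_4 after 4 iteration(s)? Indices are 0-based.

v_0 = (2, 2).
v_1 = A·v_0 = (1, 6).
v_2 = A·v_1 = (10, 9).
v_3 = A·v_2 = (2, 9).
v_4 = A·v_3 = (0, 10).

v_4 = (0, 10)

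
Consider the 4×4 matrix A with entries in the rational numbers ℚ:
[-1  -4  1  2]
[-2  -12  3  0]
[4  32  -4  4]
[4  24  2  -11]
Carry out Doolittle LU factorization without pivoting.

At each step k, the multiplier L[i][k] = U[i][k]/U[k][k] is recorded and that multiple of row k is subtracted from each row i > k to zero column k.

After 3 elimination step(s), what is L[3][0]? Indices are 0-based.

L[3][0] = -4

Step 1: pivot at (0,0) is -1.
  row1 ← row1 − (2)·row0  ⇒  L[1][0]=2, U row1=(0, -4, 1, -4)
  row2 ← row2 − (-4)·row0  ⇒  L[2][0]=-4, U row2=(0, 16, 0, 12)
  row3 ← row3 − (-4)·row0  ⇒  L[3][0]=-4, U row3=(0, 8, 6, -3)
Step 2: pivot at (1,1) is -4.
  row2 ← row2 − (-4)·row1  ⇒  L[2][1]=-4, U row2=(0, 0, 4, -4)
  row3 ← row3 − (-2)·row1  ⇒  L[3][1]=-2, U row3=(0, 0, 8, -11)
Step 3: pivot at (2,2) is 4.
  row3 ← row3 − (2)·row2  ⇒  L[3][2]=2, U row3=(0, 0, 0, -3)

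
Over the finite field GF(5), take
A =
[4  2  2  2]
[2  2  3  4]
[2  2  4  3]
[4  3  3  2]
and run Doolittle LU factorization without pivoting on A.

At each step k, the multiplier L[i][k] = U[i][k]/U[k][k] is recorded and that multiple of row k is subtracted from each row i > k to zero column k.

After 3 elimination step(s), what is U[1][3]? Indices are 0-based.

U[1][3] = 3

Step 1: pivot at (0,0) is 4.
  row1 ← row1 − (3)·row0  ⇒  L[1][0]=3, U row1=(0, 1, 2, 3)
  row2 ← row2 − (3)·row0  ⇒  L[2][0]=3, U row2=(0, 1, 3, 2)
  row3 ← row3 − (1)·row0  ⇒  L[3][0]=1, U row3=(0, 1, 1, 0)
Step 2: pivot at (1,1) is 1.
  row2 ← row2 − (1)·row1  ⇒  L[2][1]=1, U row2=(0, 0, 1, 4)
  row3 ← row3 − (1)·row1  ⇒  L[3][1]=1, U row3=(0, 0, 4, 2)
Step 3: pivot at (2,2) is 1.
  row3 ← row3 − (4)·row2  ⇒  L[3][2]=4, U row3=(0, 0, 0, 1)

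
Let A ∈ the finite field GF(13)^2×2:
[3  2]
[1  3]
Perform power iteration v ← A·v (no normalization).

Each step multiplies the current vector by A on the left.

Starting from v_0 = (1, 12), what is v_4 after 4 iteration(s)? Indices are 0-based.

v_0 = (1, 12).
v_1 = A·v_0 = (1, 11).
v_2 = A·v_1 = (12, 8).
v_3 = A·v_2 = (0, 10).
v_4 = A·v_3 = (7, 4).

v_4 = (7, 4)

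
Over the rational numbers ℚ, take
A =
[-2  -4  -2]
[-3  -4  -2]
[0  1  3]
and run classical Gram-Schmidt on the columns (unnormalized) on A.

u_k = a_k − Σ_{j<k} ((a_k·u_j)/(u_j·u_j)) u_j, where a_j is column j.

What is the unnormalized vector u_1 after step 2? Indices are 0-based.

u_1 = (-12/13, 8/13, 1)

Step 1: u_0 = a_0 = (-2, -3, 0).
Step 2: u_1 = a_1 − (20/13)·u_0 = (-12/13, 8/13, 1).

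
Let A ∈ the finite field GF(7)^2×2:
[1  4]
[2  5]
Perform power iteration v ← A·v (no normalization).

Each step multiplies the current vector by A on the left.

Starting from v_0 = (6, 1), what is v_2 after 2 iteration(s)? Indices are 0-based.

v_0 = (6, 1).
v_1 = A·v_0 = (3, 3).
v_2 = A·v_1 = (1, 0).

v_2 = (1, 0)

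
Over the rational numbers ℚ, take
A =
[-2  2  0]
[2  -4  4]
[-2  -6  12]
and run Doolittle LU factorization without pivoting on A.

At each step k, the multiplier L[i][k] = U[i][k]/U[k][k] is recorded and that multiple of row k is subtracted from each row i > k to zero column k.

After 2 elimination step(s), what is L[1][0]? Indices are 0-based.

k=0: U[0][0]=-2
  eliminate (1,0): mult=-1, new row 1: (0, -2, 4); set L[1][0]=-1
  eliminate (2,0): mult=1, new row 2: (0, -8, 12); set L[2][0]=1
k=1: U[1][1]=-2
  eliminate (2,1): mult=4, new row 2: (0, 0, -4); set L[2][1]=4

L[1][0] = -1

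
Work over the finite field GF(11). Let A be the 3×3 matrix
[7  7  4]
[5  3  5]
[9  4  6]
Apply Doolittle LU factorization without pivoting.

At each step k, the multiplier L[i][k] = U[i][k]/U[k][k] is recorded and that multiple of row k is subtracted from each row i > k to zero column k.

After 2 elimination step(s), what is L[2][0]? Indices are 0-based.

[col 0] pivot 7
  R1 -= 7*R0 → (0, 9, 10)  (L[1][0] := 7)
  R2 -= 6*R0 → (0, 6, 4)  (L[2][0] := 6)
[col 1] pivot 9
  R2 -= 8*R1 → (0, 0, 1)  (L[2][1] := 8)

L[2][0] = 6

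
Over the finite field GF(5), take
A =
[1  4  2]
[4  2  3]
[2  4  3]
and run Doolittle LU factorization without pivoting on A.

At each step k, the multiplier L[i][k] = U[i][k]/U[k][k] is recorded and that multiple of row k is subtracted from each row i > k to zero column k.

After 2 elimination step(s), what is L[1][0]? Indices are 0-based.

L[1][0] = 4

Step 1: pivot at (0,0) is 1.
  row1 ← row1 − (4)·row0  ⇒  L[1][0]=4, U row1=(0, 1, 0)
  row2 ← row2 − (2)·row0  ⇒  L[2][0]=2, U row2=(0, 1, 4)
Step 2: pivot at (1,1) is 1.
  row2 ← row2 − (1)·row1  ⇒  L[2][1]=1, U row2=(0, 0, 4)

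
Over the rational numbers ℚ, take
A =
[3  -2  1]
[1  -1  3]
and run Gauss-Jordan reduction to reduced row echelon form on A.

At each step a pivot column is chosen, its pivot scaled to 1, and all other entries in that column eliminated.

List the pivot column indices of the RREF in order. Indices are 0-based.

step 1: normalize row 0 (÷3) = (1, -2/3, 1/3)
  row 1: subtract 1×row0 = (0, -1/3, 8/3)
step 2: normalize row 1 (÷-1/3) = (0, 1, -8)
  row 0: subtract -2/3×row1 = (1, 0, -5)

pivot columns: 0, 1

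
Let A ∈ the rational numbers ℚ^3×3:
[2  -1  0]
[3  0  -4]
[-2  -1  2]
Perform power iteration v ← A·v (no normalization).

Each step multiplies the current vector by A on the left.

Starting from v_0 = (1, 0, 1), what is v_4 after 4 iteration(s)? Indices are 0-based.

v_0 = (1, 0, 1).
v_1 = A·v_0 = (2, -1, 0).
v_2 = A·v_1 = (5, 6, -3).
v_3 = A·v_2 = (4, 27, -22).
v_4 = A·v_3 = (-19, 100, -79).

v_4 = (-19, 100, -79)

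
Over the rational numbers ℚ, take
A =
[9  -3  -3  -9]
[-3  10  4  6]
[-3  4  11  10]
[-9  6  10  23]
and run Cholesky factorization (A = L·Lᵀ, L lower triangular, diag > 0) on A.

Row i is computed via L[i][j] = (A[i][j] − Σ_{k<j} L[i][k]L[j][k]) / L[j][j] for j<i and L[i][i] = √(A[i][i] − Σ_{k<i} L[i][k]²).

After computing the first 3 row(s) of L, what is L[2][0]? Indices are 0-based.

Step 1: L[0][0] = √(9) = 3.
  L[1][0] = (-3) / L[0][0] = -1.
Step 2: L[1][1] = √(9) = 3.
  L[2][0] = (-3) / L[0][0] = -1.
  L[2][1] = (3) / L[1][1] = 1.
Step 3: L[2][2] = √(9) = 3.

L[2][0] = -1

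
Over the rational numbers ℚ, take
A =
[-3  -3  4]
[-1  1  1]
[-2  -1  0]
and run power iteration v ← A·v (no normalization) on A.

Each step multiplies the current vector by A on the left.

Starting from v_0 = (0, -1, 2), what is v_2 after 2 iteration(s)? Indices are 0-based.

v_2 = (-32, -9, -23)

v_0 = (0, -1, 2).
v_1 = A·v_0 = (11, 1, 1).
v_2 = A·v_1 = (-32, -9, -23).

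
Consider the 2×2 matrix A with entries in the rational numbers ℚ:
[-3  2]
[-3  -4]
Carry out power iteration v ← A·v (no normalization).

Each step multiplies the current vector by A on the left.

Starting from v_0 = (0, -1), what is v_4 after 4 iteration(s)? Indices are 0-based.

v_0 = (0, -1).
v_1 = A·v_0 = (-2, 4).
v_2 = A·v_1 = (14, -10).
v_3 = A·v_2 = (-62, -2).
v_4 = A·v_3 = (182, 194).

v_4 = (182, 194)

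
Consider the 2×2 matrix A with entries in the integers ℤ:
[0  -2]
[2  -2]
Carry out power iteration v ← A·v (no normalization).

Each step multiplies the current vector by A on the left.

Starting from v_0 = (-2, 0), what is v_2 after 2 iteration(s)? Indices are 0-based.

v_2 = (8, 8)

v_0 = (-2, 0).
v_1 = A·v_0 = (0, -4).
v_2 = A·v_1 = (8, 8).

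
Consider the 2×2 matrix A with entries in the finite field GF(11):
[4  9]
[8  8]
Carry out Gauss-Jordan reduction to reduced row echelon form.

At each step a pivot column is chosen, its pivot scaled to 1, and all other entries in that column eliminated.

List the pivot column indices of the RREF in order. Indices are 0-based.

pivot columns: 0, 1

[1] R0 /= 4  ⇒  (1, 5)
     R1 -= 8·R0  ⇒  (0, 1)
[2] R1 /= 1  ⇒  (0, 1)
     R0 -= 5·R1  ⇒  (1, 0)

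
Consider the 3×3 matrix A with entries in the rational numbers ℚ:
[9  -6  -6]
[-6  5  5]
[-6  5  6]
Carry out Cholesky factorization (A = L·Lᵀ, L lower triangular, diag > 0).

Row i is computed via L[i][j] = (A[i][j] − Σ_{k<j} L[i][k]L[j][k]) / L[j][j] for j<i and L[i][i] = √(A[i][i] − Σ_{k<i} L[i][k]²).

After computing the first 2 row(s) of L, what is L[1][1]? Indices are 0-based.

L[1][1] = 1

Step 1: L[0][0] = √(9) = 3.
  L[1][0] = (-6) / L[0][0] = -2.
Step 2: L[1][1] = √(1) = 1.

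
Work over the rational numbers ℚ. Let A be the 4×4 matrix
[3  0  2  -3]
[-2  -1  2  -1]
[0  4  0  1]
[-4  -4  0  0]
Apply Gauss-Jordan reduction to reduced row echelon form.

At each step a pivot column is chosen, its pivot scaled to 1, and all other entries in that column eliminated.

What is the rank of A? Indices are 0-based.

rank = 4

[1] R0 /= 3  ⇒  (1, 0, 2/3, -1)
     R1 -= -2·R0  ⇒  (0, -1, 10/3, -3)
     R3 -= -4·R0  ⇒  (0, -4, 8/3, -4)
[2] R1 /= -1  ⇒  (0, 1, -10/3, 3)
     R2 -= 4·R1  ⇒  (0, 0, 40/3, -11)
     R3 -= -4·R1  ⇒  (0, 0, -32/3, 8)
[3] R2 /= 40/3  ⇒  (0, 0, 1, -33/40)
     R0 -= 2/3·R2  ⇒  (1, 0, 0, -9/20)
     R1 -= -10/3·R2  ⇒  (0, 1, 0, 1/4)
     R3 -= -32/3·R2  ⇒  (0, 0, 0, -4/5)
[4] R3 /= -4/5  ⇒  (0, 0, 0, 1)
     R0 -= -9/20·R3  ⇒  (1, 0, 0, 0)
     R1 -= 1/4·R3  ⇒  (0, 1, 0, 0)
     R2 -= -33/40·R3  ⇒  (0, 0, 1, 0)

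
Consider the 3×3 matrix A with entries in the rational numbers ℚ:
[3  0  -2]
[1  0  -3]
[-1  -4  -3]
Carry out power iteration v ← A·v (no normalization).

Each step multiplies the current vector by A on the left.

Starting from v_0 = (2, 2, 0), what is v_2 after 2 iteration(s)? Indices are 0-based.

v_0 = (2, 2, 0).
v_1 = A·v_0 = (6, 2, -10).
v_2 = A·v_1 = (38, 36, 16).

v_2 = (38, 36, 16)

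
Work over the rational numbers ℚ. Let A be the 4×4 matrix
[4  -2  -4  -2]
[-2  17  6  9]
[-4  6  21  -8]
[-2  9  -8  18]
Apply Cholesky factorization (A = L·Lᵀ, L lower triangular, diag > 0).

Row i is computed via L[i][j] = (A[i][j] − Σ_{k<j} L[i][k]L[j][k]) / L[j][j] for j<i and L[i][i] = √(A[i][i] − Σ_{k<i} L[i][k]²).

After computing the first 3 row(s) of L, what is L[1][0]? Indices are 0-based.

L[1][0] = -1

Step 1: L[0][0] = √(4) = 2.
  L[1][0] = (-2) / L[0][0] = -1.
Step 2: L[1][1] = √(16) = 4.
  L[2][0] = (-4) / L[0][0] = -2.
  L[2][1] = (4) / L[1][1] = 1.
Step 3: L[2][2] = √(16) = 4.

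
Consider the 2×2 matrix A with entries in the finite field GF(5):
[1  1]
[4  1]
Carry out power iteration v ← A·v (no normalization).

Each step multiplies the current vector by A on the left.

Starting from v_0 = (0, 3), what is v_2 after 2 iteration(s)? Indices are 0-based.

v_0 = (0, 3).
v_1 = A·v_0 = (3, 3).
v_2 = A·v_1 = (1, 0).

v_2 = (1, 0)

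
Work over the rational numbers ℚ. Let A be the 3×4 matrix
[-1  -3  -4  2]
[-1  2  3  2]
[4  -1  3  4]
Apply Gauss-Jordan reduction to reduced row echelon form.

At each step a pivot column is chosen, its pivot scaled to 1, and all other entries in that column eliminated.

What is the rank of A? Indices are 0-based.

rank = 3

[1] R0 /= -1  ⇒  (1, 3, 4, -2)
     R1 -= -1·R0  ⇒  (0, 5, 7, 0)
     R2 -= 4·R0  ⇒  (0, -13, -13, 12)
[2] R1 /= 5  ⇒  (0, 1, 7/5, 0)
     R0 -= 3·R1  ⇒  (1, 0, -1/5, -2)
     R2 -= -13·R1  ⇒  (0, 0, 26/5, 12)
[3] R2 /= 26/5  ⇒  (0, 0, 1, 30/13)
     R0 -= -1/5·R2  ⇒  (1, 0, 0, -20/13)
     R1 -= 7/5·R2  ⇒  (0, 1, 0, -42/13)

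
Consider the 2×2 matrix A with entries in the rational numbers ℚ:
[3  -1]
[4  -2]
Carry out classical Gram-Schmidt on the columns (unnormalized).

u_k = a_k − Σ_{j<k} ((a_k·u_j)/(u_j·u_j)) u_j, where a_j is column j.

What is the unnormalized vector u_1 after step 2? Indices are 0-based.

Step 1: u_0 = a_0 = (3, 4).
Step 2: u_1 = a_1 − (-11/25)·u_0 = (8/25, -6/25).

u_1 = (8/25, -6/25)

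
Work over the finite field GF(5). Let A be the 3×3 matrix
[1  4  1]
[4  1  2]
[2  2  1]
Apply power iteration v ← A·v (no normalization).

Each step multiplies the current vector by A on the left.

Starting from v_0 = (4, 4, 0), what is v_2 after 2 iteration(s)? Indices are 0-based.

v_2 = (1, 2, 1)

v_0 = (4, 4, 0).
v_1 = A·v_0 = (0, 0, 1).
v_2 = A·v_1 = (1, 2, 1).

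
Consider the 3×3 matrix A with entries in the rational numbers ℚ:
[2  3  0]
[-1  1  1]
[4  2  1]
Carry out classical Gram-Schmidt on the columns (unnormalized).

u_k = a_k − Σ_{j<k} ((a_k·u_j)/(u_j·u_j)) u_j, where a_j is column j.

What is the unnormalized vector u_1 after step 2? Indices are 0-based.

Step 1: u_0 = a_0 = (2, -1, 4).
Step 2: u_1 = a_1 − (13/21)·u_0 = (37/21, 34/21, -10/21).

u_1 = (37/21, 34/21, -10/21)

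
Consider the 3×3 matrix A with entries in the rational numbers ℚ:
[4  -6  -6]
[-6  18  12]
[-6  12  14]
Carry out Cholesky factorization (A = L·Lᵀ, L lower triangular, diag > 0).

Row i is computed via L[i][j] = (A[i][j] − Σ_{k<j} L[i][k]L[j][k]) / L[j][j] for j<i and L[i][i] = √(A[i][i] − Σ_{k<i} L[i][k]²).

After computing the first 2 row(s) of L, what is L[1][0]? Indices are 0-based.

Step 1: L[0][0] = √(4) = 2.
  L[1][0] = (-6) / L[0][0] = -3.
Step 2: L[1][1] = √(9) = 3.

L[1][0] = -3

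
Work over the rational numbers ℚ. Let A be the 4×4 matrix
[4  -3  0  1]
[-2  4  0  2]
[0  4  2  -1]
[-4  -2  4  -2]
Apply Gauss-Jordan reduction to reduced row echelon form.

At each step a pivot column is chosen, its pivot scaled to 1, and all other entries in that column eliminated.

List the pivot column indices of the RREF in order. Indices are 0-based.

pivot columns: 0, 1, 2, 3

pivot(0,0)=4: scale R0 → (1, -3/4, 0, 1/4)
  clear (1,0): R1 −= (-2)R0 → (0, 5/2, 0, 5/2)
  clear (3,0): R3 −= (-4)R0 → (0, -5, 4, -1)
pivot(1,1)=5/2: scale R1 → (0, 1, 0, 1)
  clear (0,1): R0 −= (-3/4)R1 → (1, 0, 0, 1)
  clear (2,1): R2 −= (4)R1 → (0, 0, 2, -5)
  clear (3,1): R3 −= (-5)R1 → (0, 0, 4, 4)
pivot(2,2)=2: scale R2 → (0, 0, 1, -5/2)
  clear (3,2): R3 −= (4)R2 → (0, 0, 0, 14)
pivot(3,3)=14: scale R3 → (0, 0, 0, 1)
  clear (0,3): R0 −= (1)R3 → (1, 0, 0, 0)
  clear (1,3): R1 −= (1)R3 → (0, 1, 0, 0)
  clear (2,3): R2 −= (-5/2)R3 → (0, 0, 1, 0)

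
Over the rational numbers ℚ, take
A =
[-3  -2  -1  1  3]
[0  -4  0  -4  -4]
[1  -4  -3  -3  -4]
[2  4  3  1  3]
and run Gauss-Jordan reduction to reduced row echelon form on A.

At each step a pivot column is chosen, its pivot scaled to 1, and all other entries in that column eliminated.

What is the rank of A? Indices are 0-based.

rank = 4

[1] R0 /= -3  ⇒  (1, 2/3, 1/3, -1/3, -1)
     R2 -= 1·R0  ⇒  (0, -14/3, -10/3, -8/3, -3)
     R3 -= 2·R0  ⇒  (0, 8/3, 7/3, 5/3, 5)
[2] R1 /= -4  ⇒  (0, 1, 0, 1, 1)
     R0 -= 2/3·R1  ⇒  (1, 0, 1/3, -1, -5/3)
     R2 -= -14/3·R1  ⇒  (0, 0, -10/3, 2, 5/3)
     R3 -= 8/3·R1  ⇒  (0, 0, 7/3, -1, 7/3)
[3] R2 /= -10/3  ⇒  (0, 0, 1, -3/5, -1/2)
     R0 -= 1/3·R2  ⇒  (1, 0, 0, -4/5, -3/2)
     R3 -= 7/3·R2  ⇒  (0, 0, 0, 2/5, 7/2)
[4] R3 /= 2/5  ⇒  (0, 0, 0, 1, 35/4)
     R0 -= -4/5·R3  ⇒  (1, 0, 0, 0, 11/2)
     R1 -= 1·R3  ⇒  (0, 1, 0, 0, -31/4)
     R2 -= -3/5·R3  ⇒  (0, 0, 1, 0, 19/4)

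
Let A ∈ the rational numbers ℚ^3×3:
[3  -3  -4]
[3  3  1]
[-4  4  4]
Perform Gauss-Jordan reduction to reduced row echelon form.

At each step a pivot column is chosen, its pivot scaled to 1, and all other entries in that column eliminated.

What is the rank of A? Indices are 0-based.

rank = 3

[1] R0 /= 3  ⇒  (1, -1, -4/3)
     R1 -= 3·R0  ⇒  (0, 6, 5)
     R2 -= -4·R0  ⇒  (0, 0, -4/3)
[2] R1 /= 6  ⇒  (0, 1, 5/6)
     R0 -= -1·R1  ⇒  (1, 0, -1/2)
[3] R2 /= -4/3  ⇒  (0, 0, 1)
     R0 -= -1/2·R2  ⇒  (1, 0, 0)
     R1 -= 5/6·R2  ⇒  (0, 1, 0)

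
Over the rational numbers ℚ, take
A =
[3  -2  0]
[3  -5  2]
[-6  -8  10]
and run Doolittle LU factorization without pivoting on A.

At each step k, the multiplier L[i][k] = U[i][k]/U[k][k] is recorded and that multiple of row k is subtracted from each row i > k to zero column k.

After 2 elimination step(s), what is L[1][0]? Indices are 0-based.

L[1][0] = 1

[col 0] pivot 3
  R1 -= 1*R0 → (0, -3, 2)  (L[1][0] := 1)
  R2 -= -2*R0 → (0, -12, 10)  (L[2][0] := -2)
[col 1] pivot -3
  R2 -= 4*R1 → (0, 0, 2)  (L[2][1] := 4)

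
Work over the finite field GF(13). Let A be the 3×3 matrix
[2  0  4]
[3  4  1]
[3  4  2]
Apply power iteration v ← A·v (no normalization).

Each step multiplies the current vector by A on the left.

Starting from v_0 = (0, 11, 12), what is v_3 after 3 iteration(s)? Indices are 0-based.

v_3 = (9, 11, 8)

v_0 = (0, 11, 12).
v_1 = A·v_0 = (9, 4, 3).
v_2 = A·v_1 = (4, 7, 10).
v_3 = A·v_2 = (9, 11, 8).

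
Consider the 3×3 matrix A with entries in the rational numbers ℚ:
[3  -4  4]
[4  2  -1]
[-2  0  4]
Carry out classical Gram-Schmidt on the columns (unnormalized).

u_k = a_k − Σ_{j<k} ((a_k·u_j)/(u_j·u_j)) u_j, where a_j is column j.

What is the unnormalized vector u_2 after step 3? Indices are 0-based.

Step 1: u_0 = a_0 = (3, 4, -2).
Step 2: u_1 = a_1 − (-4/29)·u_0 = (-104/29, 74/29, -8/29).
Step 3: u_2 = a_2 − (0)·u_0 − (-87/94)·u_1 = (32/47, 64/47, 176/47).

u_2 = (32/47, 64/47, 176/47)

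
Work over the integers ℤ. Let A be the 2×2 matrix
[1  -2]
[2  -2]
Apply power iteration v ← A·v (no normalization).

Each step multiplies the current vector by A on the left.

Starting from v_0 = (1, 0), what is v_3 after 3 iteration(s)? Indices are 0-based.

v_0 = (1, 0).
v_1 = A·v_0 = (1, 2).
v_2 = A·v_1 = (-3, -2).
v_3 = A·v_2 = (1, -2).

v_3 = (1, -2)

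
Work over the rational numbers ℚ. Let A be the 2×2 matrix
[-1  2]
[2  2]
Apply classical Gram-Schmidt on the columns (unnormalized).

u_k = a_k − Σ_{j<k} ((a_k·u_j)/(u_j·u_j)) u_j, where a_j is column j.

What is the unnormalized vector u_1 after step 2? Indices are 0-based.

Step 1: u_0 = a_0 = (-1, 2).
Step 2: u_1 = a_1 − (2/5)·u_0 = (12/5, 6/5).

u_1 = (12/5, 6/5)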